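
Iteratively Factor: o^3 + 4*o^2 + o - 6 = (o + 3)*(o^2 + o - 2) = (o + 2)*(o + 3)*(o - 1)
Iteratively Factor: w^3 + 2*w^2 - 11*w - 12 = (w + 1)*(w^2 + w - 12) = (w + 1)*(w + 4)*(w - 3)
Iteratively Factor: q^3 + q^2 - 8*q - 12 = (q + 2)*(q^2 - q - 6) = (q + 2)^2*(q - 3)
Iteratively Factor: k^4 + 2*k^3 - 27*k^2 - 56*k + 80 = (k + 4)*(k^3 - 2*k^2 - 19*k + 20) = (k - 1)*(k + 4)*(k^2 - k - 20) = (k - 5)*(k - 1)*(k + 4)*(k + 4)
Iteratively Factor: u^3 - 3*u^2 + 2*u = (u)*(u^2 - 3*u + 2) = u*(u - 1)*(u - 2)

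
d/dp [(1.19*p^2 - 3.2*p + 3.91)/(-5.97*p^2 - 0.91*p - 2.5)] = (-20.1869*p^2 + 40.7354*p + 11.5581)/(35.6409*p^4 + 10.8654*p^3 + 30.6781*p^2 + 4.55*p + 6.25)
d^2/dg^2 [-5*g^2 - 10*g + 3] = -10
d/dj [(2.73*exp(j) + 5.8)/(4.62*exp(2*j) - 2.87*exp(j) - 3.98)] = (-12.6126*exp(2*j) - 53.592*exp(j) + 5.7806)*exp(j)/(21.3444*exp(4*j) - 26.5188*exp(3*j) - 28.5383*exp(2*j) + 22.8452*exp(j) + 15.8404)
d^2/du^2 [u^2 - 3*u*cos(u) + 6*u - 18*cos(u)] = 3*u*cos(u) + 6*sin(u) + 18*cos(u) + 2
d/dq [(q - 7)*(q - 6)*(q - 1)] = 3*q^2 - 28*q + 55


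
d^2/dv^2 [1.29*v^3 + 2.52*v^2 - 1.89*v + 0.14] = 7.74*v + 5.04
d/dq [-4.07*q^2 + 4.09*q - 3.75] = 4.09 - 8.14*q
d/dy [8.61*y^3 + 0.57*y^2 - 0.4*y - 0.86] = 25.83*y^2 + 1.14*y - 0.4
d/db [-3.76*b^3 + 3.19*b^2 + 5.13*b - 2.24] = -11.28*b^2 + 6.38*b + 5.13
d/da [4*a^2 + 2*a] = 8*a + 2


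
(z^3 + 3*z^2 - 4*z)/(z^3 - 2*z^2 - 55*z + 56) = z*(z + 4)/(z^2 - z - 56)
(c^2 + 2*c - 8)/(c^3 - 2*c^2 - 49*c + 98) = (c + 4)/(c^2 - 49)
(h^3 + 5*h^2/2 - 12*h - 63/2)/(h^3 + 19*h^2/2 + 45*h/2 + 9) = (2*h^2 - h - 21)/(2*h^2 + 13*h + 6)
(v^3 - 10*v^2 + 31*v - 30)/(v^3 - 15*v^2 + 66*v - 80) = (v - 3)/(v - 8)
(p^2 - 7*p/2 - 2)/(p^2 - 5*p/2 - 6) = (2*p + 1)/(2*p + 3)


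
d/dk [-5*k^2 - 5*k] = -10*k - 5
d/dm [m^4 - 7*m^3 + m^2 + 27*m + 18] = 4*m^3 - 21*m^2 + 2*m + 27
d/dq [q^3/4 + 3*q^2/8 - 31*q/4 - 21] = 3*q^2/4 + 3*q/4 - 31/4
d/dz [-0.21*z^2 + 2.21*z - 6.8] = 2.21 - 0.42*z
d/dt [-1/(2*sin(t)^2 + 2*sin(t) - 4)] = (2*sin(t) + 1)*cos(t)/(2*(sin(t)^2 + sin(t) - 2)^2)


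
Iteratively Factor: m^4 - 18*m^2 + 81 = (m - 3)*(m^3 + 3*m^2 - 9*m - 27) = (m - 3)^2*(m^2 + 6*m + 9) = (m - 3)^2*(m + 3)*(m + 3)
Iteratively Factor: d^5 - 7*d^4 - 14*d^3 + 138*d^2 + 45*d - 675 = (d - 5)*(d^4 - 2*d^3 - 24*d^2 + 18*d + 135) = (d - 5)*(d + 3)*(d^3 - 5*d^2 - 9*d + 45) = (d - 5)*(d - 3)*(d + 3)*(d^2 - 2*d - 15) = (d - 5)*(d - 3)*(d + 3)^2*(d - 5)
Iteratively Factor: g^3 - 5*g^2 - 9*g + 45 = (g + 3)*(g^2 - 8*g + 15) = (g - 3)*(g + 3)*(g - 5)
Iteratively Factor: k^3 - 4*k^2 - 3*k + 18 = (k - 3)*(k^2 - k - 6) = (k - 3)^2*(k + 2)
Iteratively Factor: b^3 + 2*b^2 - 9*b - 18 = (b + 2)*(b^2 - 9) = (b + 2)*(b + 3)*(b - 3)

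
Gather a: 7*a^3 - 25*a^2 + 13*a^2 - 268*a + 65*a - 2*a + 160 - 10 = 7*a^3 - 12*a^2 - 205*a + 150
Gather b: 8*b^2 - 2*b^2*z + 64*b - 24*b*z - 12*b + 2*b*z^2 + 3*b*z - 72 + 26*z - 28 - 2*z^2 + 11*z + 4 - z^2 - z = b^2*(8 - 2*z) + b*(2*z^2 - 21*z + 52) - 3*z^2 + 36*z - 96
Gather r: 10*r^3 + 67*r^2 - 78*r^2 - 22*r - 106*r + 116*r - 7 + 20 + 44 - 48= 10*r^3 - 11*r^2 - 12*r + 9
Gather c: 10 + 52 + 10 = 72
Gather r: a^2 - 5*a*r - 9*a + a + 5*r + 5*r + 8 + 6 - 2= a^2 - 8*a + r*(10 - 5*a) + 12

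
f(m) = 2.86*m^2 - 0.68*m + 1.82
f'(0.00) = -0.68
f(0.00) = 1.82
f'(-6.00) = -35.00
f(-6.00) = 108.86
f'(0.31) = 1.09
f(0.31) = 1.88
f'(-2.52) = -15.09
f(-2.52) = 21.70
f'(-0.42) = -3.08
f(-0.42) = 2.61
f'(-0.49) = -3.48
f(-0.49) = 2.84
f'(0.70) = 3.32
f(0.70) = 2.75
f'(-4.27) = -25.10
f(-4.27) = 56.87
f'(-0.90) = -5.83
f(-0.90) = 4.75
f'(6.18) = 34.67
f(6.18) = 106.85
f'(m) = 5.72*m - 0.68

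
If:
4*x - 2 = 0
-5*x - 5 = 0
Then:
No Solution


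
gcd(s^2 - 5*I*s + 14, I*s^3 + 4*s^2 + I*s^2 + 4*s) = 1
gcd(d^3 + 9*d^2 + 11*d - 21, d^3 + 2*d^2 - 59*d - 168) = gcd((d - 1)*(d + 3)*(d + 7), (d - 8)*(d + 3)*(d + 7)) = d^2 + 10*d + 21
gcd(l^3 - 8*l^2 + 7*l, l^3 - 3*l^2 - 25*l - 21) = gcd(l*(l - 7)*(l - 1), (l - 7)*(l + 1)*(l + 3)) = l - 7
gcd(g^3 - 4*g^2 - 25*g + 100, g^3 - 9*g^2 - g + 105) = g - 5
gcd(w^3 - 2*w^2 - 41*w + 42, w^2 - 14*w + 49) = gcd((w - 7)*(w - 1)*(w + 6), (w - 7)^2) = w - 7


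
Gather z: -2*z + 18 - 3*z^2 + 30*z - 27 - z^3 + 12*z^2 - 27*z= -z^3 + 9*z^2 + z - 9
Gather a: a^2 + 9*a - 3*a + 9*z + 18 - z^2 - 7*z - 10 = a^2 + 6*a - z^2 + 2*z + 8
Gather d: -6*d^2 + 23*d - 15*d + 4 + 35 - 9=-6*d^2 + 8*d + 30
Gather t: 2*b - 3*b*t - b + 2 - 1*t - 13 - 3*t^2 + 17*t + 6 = b - 3*t^2 + t*(16 - 3*b) - 5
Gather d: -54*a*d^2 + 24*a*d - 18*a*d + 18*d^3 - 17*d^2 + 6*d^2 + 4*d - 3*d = 18*d^3 + d^2*(-54*a - 11) + d*(6*a + 1)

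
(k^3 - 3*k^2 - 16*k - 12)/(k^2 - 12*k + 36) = (k^2 + 3*k + 2)/(k - 6)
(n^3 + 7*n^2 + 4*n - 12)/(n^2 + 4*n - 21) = (n^3 + 7*n^2 + 4*n - 12)/(n^2 + 4*n - 21)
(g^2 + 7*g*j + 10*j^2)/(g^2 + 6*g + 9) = (g^2 + 7*g*j + 10*j^2)/(g^2 + 6*g + 9)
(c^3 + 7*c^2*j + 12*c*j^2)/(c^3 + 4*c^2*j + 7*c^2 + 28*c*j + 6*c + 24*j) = c*(c + 3*j)/(c^2 + 7*c + 6)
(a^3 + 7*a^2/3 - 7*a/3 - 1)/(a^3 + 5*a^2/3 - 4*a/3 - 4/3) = (3*a^2 + 10*a + 3)/(3*a^2 + 8*a + 4)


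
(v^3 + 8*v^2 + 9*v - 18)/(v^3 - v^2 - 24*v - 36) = (v^2 + 5*v - 6)/(v^2 - 4*v - 12)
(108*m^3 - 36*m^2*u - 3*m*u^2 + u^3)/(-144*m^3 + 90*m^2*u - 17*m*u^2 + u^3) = (6*m + u)/(-8*m + u)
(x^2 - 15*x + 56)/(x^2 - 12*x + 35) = (x - 8)/(x - 5)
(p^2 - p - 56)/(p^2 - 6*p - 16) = (p + 7)/(p + 2)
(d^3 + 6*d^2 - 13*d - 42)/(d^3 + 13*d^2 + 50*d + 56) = (d - 3)/(d + 4)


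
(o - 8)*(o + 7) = o^2 - o - 56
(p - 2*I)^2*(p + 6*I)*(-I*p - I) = -I*p^4 + 2*p^3 - I*p^3 + 2*p^2 - 20*I*p^2 - 24*p - 20*I*p - 24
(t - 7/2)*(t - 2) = t^2 - 11*t/2 + 7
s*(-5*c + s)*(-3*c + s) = 15*c^2*s - 8*c*s^2 + s^3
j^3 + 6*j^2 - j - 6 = (j - 1)*(j + 1)*(j + 6)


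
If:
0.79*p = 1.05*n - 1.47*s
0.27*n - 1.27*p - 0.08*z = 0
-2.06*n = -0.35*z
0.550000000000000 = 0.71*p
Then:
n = -4.90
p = 0.77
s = -3.91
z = -28.83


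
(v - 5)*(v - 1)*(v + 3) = v^3 - 3*v^2 - 13*v + 15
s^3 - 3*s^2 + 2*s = s*(s - 2)*(s - 1)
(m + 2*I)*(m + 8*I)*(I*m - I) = I*m^3 - 10*m^2 - I*m^2 + 10*m - 16*I*m + 16*I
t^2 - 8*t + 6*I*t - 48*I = (t - 8)*(t + 6*I)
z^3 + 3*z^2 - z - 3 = (z - 1)*(z + 1)*(z + 3)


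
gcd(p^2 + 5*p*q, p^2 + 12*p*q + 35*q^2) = p + 5*q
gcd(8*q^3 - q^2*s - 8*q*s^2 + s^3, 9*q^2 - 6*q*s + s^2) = 1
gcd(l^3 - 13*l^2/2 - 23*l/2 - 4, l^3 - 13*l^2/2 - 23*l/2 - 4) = l^3 - 13*l^2/2 - 23*l/2 - 4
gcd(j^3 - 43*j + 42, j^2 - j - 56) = j + 7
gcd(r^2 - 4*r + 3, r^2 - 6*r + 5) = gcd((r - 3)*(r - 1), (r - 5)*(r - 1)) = r - 1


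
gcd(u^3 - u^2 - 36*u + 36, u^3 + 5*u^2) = 1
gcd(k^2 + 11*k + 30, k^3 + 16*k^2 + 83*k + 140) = k + 5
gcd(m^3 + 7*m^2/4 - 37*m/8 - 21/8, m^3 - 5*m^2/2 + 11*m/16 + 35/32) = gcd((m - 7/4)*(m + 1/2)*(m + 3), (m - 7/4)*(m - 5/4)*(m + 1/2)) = m^2 - 5*m/4 - 7/8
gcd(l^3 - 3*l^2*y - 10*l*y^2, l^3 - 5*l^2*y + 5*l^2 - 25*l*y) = -l^2 + 5*l*y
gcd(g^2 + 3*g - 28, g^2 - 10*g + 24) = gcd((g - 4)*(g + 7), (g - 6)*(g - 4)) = g - 4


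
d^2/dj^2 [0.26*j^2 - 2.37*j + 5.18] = 0.520000000000000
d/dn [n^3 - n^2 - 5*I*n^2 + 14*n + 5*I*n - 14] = 3*n^2 - 2*n - 10*I*n + 14 + 5*I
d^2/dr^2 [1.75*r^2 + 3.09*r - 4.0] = 3.50000000000000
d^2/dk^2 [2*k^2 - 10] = 4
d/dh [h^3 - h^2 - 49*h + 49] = 3*h^2 - 2*h - 49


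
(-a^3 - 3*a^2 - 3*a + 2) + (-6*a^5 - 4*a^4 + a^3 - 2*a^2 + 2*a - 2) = -6*a^5 - 4*a^4 - 5*a^2 - a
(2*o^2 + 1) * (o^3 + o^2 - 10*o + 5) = 2*o^5 + 2*o^4 - 19*o^3 + 11*o^2 - 10*o + 5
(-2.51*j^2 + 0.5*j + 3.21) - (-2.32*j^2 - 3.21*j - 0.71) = -0.19*j^2 + 3.71*j + 3.92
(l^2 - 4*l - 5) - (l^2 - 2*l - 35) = 30 - 2*l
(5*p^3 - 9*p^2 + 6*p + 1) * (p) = 5*p^4 - 9*p^3 + 6*p^2 + p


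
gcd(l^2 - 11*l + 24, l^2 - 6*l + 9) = l - 3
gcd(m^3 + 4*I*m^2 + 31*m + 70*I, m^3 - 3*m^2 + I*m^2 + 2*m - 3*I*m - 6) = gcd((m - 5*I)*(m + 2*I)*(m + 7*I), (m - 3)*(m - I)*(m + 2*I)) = m + 2*I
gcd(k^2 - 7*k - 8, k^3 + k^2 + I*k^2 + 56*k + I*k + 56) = k + 1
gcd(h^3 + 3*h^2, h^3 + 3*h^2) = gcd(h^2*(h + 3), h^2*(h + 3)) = h^3 + 3*h^2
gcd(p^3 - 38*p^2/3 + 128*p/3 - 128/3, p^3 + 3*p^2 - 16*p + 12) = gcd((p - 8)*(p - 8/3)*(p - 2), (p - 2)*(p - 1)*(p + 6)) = p - 2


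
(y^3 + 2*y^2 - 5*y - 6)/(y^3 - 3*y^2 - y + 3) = (y^2 + y - 6)/(y^2 - 4*y + 3)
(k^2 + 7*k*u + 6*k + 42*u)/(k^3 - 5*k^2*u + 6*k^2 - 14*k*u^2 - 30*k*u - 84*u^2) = (-k - 7*u)/(-k^2 + 5*k*u + 14*u^2)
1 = 1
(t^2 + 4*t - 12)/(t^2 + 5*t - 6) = (t - 2)/(t - 1)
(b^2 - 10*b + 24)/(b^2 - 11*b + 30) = (b - 4)/(b - 5)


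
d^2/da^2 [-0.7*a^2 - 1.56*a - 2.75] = -1.40000000000000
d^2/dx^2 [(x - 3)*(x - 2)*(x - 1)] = 6*x - 12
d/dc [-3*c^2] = -6*c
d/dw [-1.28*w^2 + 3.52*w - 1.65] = 3.52 - 2.56*w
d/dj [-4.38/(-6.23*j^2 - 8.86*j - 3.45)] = (-54.5748*j - 38.8068)/(6.23*j^2 + 8.86*j + 3.45)^2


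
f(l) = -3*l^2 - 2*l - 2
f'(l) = -6*l - 2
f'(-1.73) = 8.38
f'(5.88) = -37.28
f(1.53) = -12.08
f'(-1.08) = 4.48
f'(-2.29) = 11.74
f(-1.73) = -7.52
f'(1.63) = -11.78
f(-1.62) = -6.63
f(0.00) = -2.00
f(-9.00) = -227.00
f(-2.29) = -13.15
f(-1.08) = -3.34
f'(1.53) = -11.18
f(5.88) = -117.48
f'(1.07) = -8.42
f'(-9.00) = 52.00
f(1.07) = -7.57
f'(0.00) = -2.00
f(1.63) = -13.23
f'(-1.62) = 7.72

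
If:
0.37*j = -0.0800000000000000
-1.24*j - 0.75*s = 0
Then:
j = -0.22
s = 0.36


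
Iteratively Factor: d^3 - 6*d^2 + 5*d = (d - 5)*(d^2 - d) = d*(d - 5)*(d - 1)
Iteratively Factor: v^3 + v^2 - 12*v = (v + 4)*(v^2 - 3*v) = (v - 3)*(v + 4)*(v)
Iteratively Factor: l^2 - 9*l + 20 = (l - 5)*(l - 4)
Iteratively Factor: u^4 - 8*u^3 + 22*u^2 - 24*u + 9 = (u - 3)*(u^3 - 5*u^2 + 7*u - 3) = (u - 3)*(u - 1)*(u^2 - 4*u + 3) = (u - 3)*(u - 1)^2*(u - 3)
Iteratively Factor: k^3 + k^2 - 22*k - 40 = (k - 5)*(k^2 + 6*k + 8) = (k - 5)*(k + 2)*(k + 4)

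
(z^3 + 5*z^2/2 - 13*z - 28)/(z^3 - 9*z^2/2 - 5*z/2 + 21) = (z + 4)/(z - 3)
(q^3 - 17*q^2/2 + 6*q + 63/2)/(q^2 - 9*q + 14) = (2*q^2 - 3*q - 9)/(2*(q - 2))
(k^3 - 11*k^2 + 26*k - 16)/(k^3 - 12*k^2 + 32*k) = (k^2 - 3*k + 2)/(k*(k - 4))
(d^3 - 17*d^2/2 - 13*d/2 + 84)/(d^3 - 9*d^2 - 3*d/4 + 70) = 2*(d + 3)/(2*d + 5)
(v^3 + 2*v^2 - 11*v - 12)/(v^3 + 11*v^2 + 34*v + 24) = (v - 3)/(v + 6)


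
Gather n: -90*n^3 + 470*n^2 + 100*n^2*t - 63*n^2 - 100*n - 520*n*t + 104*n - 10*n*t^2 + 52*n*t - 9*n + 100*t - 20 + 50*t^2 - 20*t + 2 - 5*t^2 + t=-90*n^3 + n^2*(100*t + 407) + n*(-10*t^2 - 468*t - 5) + 45*t^2 + 81*t - 18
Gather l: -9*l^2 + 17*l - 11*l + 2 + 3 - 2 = -9*l^2 + 6*l + 3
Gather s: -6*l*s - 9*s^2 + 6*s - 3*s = -9*s^2 + s*(3 - 6*l)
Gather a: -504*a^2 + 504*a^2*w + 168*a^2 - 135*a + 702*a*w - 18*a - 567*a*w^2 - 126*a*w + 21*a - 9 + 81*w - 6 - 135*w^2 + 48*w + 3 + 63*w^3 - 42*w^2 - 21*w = a^2*(504*w - 336) + a*(-567*w^2 + 576*w - 132) + 63*w^3 - 177*w^2 + 108*w - 12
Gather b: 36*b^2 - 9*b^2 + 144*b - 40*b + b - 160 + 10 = 27*b^2 + 105*b - 150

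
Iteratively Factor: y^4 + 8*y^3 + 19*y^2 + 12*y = (y + 3)*(y^3 + 5*y^2 + 4*y) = (y + 1)*(y + 3)*(y^2 + 4*y) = (y + 1)*(y + 3)*(y + 4)*(y)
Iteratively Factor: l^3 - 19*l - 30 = (l + 3)*(l^2 - 3*l - 10) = (l - 5)*(l + 3)*(l + 2)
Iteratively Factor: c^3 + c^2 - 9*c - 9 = (c + 3)*(c^2 - 2*c - 3) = (c - 3)*(c + 3)*(c + 1)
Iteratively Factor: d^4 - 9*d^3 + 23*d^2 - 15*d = (d - 3)*(d^3 - 6*d^2 + 5*d) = (d - 3)*(d - 1)*(d^2 - 5*d) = d*(d - 3)*(d - 1)*(d - 5)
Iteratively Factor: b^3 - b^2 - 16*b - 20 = (b + 2)*(b^2 - 3*b - 10) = (b - 5)*(b + 2)*(b + 2)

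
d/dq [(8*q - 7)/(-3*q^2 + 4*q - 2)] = 6*(4*q^2 - 7*q + 2)/(9*q^4 - 24*q^3 + 28*q^2 - 16*q + 4)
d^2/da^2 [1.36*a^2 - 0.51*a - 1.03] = 2.72000000000000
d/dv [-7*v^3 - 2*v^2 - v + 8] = -21*v^2 - 4*v - 1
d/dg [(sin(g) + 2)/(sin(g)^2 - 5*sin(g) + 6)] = (-4*sin(g) + cos(g)^2 + 15)*cos(g)/(sin(g)^2 - 5*sin(g) + 6)^2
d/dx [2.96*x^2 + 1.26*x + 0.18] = 5.92*x + 1.26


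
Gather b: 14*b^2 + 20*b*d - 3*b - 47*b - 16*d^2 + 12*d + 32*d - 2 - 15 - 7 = 14*b^2 + b*(20*d - 50) - 16*d^2 + 44*d - 24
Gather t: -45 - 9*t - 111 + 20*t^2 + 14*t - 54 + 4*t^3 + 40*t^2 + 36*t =4*t^3 + 60*t^2 + 41*t - 210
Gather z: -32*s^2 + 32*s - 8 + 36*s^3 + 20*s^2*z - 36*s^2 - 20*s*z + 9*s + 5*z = 36*s^3 - 68*s^2 + 41*s + z*(20*s^2 - 20*s + 5) - 8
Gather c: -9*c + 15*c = 6*c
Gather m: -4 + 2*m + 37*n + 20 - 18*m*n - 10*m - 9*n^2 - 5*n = m*(-18*n - 8) - 9*n^2 + 32*n + 16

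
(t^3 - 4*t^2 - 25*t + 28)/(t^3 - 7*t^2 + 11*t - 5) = (t^2 - 3*t - 28)/(t^2 - 6*t + 5)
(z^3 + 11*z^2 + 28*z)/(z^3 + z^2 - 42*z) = (z + 4)/(z - 6)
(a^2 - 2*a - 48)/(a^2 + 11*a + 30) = (a - 8)/(a + 5)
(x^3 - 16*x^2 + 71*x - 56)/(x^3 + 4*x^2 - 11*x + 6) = (x^2 - 15*x + 56)/(x^2 + 5*x - 6)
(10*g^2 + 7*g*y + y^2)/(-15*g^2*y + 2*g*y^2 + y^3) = (2*g + y)/(y*(-3*g + y))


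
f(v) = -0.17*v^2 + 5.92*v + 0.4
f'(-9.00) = 8.98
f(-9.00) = -66.65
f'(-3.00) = 6.94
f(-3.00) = -18.89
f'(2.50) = 5.07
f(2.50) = 14.14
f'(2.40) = 5.10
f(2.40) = 13.63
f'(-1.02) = 6.27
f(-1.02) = -5.82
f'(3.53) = 4.72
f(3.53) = 19.18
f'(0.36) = 5.80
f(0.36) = 2.51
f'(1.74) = 5.33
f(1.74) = 10.19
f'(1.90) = 5.27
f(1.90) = 11.03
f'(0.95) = 5.60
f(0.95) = 5.87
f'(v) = 5.92 - 0.34*v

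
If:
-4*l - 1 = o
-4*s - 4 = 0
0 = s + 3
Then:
No Solution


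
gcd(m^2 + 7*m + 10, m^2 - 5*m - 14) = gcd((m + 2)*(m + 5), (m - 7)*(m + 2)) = m + 2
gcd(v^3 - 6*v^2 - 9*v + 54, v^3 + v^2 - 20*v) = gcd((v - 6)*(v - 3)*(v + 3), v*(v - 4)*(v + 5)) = 1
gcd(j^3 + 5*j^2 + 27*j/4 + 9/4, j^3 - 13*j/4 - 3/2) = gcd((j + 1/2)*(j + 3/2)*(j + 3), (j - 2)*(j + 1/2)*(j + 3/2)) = j^2 + 2*j + 3/4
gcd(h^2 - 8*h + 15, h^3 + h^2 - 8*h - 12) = h - 3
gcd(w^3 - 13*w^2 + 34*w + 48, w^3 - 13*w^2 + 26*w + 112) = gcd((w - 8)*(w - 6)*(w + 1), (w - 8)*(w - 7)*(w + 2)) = w - 8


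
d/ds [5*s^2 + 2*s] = 10*s + 2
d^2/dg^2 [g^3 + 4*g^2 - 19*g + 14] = 6*g + 8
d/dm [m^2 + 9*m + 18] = 2*m + 9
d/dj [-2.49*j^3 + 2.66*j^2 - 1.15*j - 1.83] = -7.47*j^2 + 5.32*j - 1.15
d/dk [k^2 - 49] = 2*k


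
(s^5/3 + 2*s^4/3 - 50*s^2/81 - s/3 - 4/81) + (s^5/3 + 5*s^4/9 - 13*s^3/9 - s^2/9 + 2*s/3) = 2*s^5/3 + 11*s^4/9 - 13*s^3/9 - 59*s^2/81 + s/3 - 4/81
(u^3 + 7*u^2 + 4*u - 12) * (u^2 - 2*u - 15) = u^5 + 5*u^4 - 25*u^3 - 125*u^2 - 36*u + 180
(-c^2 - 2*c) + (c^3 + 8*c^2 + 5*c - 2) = c^3 + 7*c^2 + 3*c - 2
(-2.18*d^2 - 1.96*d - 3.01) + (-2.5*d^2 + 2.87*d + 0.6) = -4.68*d^2 + 0.91*d - 2.41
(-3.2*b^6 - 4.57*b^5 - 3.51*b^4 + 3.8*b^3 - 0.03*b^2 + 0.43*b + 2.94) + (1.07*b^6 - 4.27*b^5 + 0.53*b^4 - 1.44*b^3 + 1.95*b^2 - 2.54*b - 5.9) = -2.13*b^6 - 8.84*b^5 - 2.98*b^4 + 2.36*b^3 + 1.92*b^2 - 2.11*b - 2.96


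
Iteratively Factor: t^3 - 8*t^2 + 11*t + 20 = (t + 1)*(t^2 - 9*t + 20) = (t - 4)*(t + 1)*(t - 5)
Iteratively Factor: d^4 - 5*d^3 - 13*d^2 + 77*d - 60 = (d - 5)*(d^3 - 13*d + 12) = (d - 5)*(d - 1)*(d^2 + d - 12) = (d - 5)*(d - 1)*(d + 4)*(d - 3)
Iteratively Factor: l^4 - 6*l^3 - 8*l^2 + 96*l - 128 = (l - 4)*(l^3 - 2*l^2 - 16*l + 32) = (l - 4)*(l + 4)*(l^2 - 6*l + 8) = (l - 4)*(l - 2)*(l + 4)*(l - 4)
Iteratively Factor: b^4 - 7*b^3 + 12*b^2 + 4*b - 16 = (b - 2)*(b^3 - 5*b^2 + 2*b + 8) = (b - 4)*(b - 2)*(b^2 - b - 2) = (b - 4)*(b - 2)*(b + 1)*(b - 2)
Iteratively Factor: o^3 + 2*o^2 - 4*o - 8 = (o + 2)*(o^2 - 4) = (o + 2)^2*(o - 2)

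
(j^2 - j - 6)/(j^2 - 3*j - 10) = (j - 3)/(j - 5)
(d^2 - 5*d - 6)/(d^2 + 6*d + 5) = (d - 6)/(d + 5)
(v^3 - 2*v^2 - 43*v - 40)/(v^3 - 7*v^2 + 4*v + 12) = (v^2 - 3*v - 40)/(v^2 - 8*v + 12)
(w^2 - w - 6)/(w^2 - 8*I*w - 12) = (-w^2 + w + 6)/(-w^2 + 8*I*w + 12)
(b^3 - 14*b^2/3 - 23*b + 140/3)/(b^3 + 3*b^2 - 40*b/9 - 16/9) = 3*(3*b^2 - 26*b + 35)/(9*b^2 - 9*b - 4)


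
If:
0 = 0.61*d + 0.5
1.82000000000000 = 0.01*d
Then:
No Solution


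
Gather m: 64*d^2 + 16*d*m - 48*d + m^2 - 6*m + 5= 64*d^2 - 48*d + m^2 + m*(16*d - 6) + 5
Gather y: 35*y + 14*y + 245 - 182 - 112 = 49*y - 49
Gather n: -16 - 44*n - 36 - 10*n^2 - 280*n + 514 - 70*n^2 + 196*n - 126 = -80*n^2 - 128*n + 336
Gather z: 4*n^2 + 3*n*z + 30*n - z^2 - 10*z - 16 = 4*n^2 + 30*n - z^2 + z*(3*n - 10) - 16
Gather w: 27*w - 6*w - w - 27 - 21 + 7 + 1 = 20*w - 40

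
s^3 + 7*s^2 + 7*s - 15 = (s - 1)*(s + 3)*(s + 5)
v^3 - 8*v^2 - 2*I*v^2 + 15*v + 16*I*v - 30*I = (v - 5)*(v - 3)*(v - 2*I)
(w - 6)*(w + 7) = w^2 + w - 42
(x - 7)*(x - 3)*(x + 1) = x^3 - 9*x^2 + 11*x + 21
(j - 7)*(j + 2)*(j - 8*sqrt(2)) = j^3 - 8*sqrt(2)*j^2 - 5*j^2 - 14*j + 40*sqrt(2)*j + 112*sqrt(2)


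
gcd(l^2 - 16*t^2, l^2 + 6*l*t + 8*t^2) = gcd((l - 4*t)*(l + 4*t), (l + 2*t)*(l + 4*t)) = l + 4*t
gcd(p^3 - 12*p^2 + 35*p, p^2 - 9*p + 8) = 1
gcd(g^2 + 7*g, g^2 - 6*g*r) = g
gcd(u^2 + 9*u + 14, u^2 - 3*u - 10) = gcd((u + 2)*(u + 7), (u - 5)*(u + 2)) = u + 2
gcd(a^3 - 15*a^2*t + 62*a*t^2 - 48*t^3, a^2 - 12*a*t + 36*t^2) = -a + 6*t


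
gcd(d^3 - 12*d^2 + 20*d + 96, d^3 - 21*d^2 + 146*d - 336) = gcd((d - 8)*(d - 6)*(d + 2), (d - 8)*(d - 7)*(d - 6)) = d^2 - 14*d + 48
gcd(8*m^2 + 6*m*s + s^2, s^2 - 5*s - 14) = 1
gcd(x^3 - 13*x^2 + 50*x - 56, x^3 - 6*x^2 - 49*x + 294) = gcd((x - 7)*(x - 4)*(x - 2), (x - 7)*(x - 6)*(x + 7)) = x - 7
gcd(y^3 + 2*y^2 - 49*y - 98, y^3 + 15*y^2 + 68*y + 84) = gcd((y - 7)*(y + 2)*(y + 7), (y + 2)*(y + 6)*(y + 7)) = y^2 + 9*y + 14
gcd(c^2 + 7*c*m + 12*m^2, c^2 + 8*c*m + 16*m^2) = c + 4*m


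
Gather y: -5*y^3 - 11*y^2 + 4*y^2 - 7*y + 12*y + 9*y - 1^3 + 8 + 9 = -5*y^3 - 7*y^2 + 14*y + 16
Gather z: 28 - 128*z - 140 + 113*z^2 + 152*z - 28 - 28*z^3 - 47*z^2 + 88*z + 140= -28*z^3 + 66*z^2 + 112*z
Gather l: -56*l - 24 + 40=16 - 56*l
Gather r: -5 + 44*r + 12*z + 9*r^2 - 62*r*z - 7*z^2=9*r^2 + r*(44 - 62*z) - 7*z^2 + 12*z - 5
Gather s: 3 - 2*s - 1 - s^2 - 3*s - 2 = -s^2 - 5*s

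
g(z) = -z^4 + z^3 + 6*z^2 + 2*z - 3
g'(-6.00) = 902.00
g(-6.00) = -1311.00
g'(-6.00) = 902.00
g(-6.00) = -1311.00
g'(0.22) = 4.74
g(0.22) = -2.26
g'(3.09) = -50.29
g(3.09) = -1.19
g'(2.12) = 2.81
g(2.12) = 17.53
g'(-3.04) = 105.62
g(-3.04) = -67.13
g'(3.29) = -68.49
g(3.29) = -13.03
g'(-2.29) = 38.29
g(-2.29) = -15.62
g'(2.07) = 4.22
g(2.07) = 17.36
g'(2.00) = 6.00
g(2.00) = 17.00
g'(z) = -4*z^3 + 3*z^2 + 12*z + 2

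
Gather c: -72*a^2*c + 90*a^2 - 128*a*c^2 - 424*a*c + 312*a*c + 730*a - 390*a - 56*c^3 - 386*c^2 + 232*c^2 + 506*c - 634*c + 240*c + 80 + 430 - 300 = 90*a^2 + 340*a - 56*c^3 + c^2*(-128*a - 154) + c*(-72*a^2 - 112*a + 112) + 210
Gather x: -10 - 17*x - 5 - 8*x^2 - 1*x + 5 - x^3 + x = -x^3 - 8*x^2 - 17*x - 10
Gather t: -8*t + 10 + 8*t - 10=0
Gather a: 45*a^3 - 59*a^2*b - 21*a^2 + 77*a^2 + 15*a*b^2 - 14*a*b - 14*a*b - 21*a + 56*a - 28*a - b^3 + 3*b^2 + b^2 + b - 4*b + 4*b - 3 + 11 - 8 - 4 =45*a^3 + a^2*(56 - 59*b) + a*(15*b^2 - 28*b + 7) - b^3 + 4*b^2 + b - 4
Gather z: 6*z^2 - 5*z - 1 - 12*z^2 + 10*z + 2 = -6*z^2 + 5*z + 1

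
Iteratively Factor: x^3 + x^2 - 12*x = (x + 4)*(x^2 - 3*x) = (x - 3)*(x + 4)*(x)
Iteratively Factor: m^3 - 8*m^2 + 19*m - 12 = (m - 3)*(m^2 - 5*m + 4) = (m - 3)*(m - 1)*(m - 4)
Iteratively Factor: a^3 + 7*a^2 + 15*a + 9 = (a + 3)*(a^2 + 4*a + 3) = (a + 3)^2*(a + 1)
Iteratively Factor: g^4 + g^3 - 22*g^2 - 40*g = (g - 5)*(g^3 + 6*g^2 + 8*g) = (g - 5)*(g + 4)*(g^2 + 2*g) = (g - 5)*(g + 2)*(g + 4)*(g)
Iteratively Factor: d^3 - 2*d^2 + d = (d - 1)*(d^2 - d) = d*(d - 1)*(d - 1)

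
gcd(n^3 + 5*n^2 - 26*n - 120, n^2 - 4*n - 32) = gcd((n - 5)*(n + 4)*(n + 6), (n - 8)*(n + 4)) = n + 4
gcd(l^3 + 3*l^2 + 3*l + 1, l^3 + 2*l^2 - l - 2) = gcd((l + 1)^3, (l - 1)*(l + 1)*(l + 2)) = l + 1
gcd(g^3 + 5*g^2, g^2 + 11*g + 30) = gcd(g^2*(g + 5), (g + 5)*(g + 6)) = g + 5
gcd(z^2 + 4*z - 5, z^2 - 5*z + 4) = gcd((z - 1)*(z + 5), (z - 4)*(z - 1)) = z - 1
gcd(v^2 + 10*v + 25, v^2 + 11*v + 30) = v + 5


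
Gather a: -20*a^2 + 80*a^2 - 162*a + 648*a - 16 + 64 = 60*a^2 + 486*a + 48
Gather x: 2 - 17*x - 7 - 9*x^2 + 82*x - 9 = -9*x^2 + 65*x - 14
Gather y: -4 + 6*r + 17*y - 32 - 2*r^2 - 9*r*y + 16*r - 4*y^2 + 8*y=-2*r^2 + 22*r - 4*y^2 + y*(25 - 9*r) - 36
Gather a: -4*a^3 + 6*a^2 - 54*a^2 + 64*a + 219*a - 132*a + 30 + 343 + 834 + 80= -4*a^3 - 48*a^2 + 151*a + 1287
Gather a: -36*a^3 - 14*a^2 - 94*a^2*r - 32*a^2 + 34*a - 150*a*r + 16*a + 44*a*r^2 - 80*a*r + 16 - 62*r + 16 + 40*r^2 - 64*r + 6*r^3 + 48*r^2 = -36*a^3 + a^2*(-94*r - 46) + a*(44*r^2 - 230*r + 50) + 6*r^3 + 88*r^2 - 126*r + 32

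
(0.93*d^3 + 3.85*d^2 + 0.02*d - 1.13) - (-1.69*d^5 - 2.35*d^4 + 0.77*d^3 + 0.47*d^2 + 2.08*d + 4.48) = 1.69*d^5 + 2.35*d^4 + 0.16*d^3 + 3.38*d^2 - 2.06*d - 5.61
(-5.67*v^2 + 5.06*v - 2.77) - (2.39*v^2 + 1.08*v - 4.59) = -8.06*v^2 + 3.98*v + 1.82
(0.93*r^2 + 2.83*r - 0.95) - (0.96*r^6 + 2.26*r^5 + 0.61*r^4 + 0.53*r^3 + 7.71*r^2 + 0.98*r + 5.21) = -0.96*r^6 - 2.26*r^5 - 0.61*r^4 - 0.53*r^3 - 6.78*r^2 + 1.85*r - 6.16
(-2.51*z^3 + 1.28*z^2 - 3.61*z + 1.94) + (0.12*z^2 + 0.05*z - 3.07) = -2.51*z^3 + 1.4*z^2 - 3.56*z - 1.13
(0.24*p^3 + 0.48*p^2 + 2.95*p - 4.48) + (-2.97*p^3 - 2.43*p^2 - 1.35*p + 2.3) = -2.73*p^3 - 1.95*p^2 + 1.6*p - 2.18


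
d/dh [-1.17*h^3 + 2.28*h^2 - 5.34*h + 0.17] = -3.51*h^2 + 4.56*h - 5.34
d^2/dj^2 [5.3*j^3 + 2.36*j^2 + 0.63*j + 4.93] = 31.8*j + 4.72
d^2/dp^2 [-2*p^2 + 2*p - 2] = -4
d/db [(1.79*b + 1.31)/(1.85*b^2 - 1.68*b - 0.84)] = (-3.3115*b^2 - 4.847*b + 0.6972)/(3.4225*b^4 - 6.216*b^3 - 0.285600000000001*b^2 + 2.8224*b + 0.7056)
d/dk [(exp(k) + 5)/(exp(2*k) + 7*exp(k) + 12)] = (-(exp(k) + 5)*(2*exp(k) + 7) + exp(2*k) + 7*exp(k) + 12)*exp(k)/(exp(2*k) + 7*exp(k) + 12)^2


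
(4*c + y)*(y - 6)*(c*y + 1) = 4*c^2*y^2 - 24*c^2*y + c*y^3 - 6*c*y^2 + 4*c*y - 24*c + y^2 - 6*y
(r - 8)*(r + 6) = r^2 - 2*r - 48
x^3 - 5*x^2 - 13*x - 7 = (x - 7)*(x + 1)^2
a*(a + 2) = a^2 + 2*a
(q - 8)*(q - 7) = q^2 - 15*q + 56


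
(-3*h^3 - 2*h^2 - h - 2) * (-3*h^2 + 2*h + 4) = 9*h^5 - 13*h^3 - 4*h^2 - 8*h - 8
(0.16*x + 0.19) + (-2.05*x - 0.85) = -1.89*x - 0.66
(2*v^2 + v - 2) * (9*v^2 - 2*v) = 18*v^4 + 5*v^3 - 20*v^2 + 4*v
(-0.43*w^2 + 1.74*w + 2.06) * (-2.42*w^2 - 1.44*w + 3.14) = 1.0406*w^4 - 3.5916*w^3 - 8.841*w^2 + 2.4972*w + 6.4684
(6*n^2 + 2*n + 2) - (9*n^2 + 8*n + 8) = -3*n^2 - 6*n - 6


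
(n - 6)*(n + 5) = n^2 - n - 30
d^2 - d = d*(d - 1)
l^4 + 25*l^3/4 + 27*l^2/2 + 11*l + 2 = (l + 1/4)*(l + 2)^3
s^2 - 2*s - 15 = (s - 5)*(s + 3)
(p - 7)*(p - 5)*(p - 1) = p^3 - 13*p^2 + 47*p - 35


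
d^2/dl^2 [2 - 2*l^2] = -4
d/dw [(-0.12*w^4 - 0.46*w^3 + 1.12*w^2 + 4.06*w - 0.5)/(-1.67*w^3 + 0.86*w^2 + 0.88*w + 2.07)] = (0.2004*w^6 - 0.2064*w^5 + 1.158*w^4 + 11.7572*w^3 - 7.8676*w^2 + 5.4968*w + 8.8442)/(2.7889*w^6 - 2.8724*w^5 - 2.1996*w^4 - 5.4002*w^3 + 4.3348*w^2 + 3.6432*w + 4.2849)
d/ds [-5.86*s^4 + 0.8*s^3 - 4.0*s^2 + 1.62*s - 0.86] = -23.44*s^3 + 2.4*s^2 - 8.0*s + 1.62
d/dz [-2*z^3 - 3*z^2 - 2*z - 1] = -6*z^2 - 6*z - 2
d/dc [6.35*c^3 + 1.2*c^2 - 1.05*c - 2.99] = 19.05*c^2 + 2.4*c - 1.05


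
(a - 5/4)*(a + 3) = a^2 + 7*a/4 - 15/4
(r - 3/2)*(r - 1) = r^2 - 5*r/2 + 3/2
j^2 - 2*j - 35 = (j - 7)*(j + 5)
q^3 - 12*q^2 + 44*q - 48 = (q - 6)*(q - 4)*(q - 2)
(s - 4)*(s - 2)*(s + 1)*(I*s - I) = I*s^4 - 6*I*s^3 + 7*I*s^2 + 6*I*s - 8*I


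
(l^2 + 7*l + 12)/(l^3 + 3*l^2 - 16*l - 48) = 1/(l - 4)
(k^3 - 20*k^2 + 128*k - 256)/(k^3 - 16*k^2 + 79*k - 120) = (k^2 - 12*k + 32)/(k^2 - 8*k + 15)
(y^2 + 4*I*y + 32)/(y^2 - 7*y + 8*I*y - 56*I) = (y - 4*I)/(y - 7)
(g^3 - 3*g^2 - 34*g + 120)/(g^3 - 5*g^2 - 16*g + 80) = (g + 6)/(g + 4)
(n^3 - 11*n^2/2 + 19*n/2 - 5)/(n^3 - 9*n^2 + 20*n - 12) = (n - 5/2)/(n - 6)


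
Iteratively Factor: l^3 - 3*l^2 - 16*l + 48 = (l + 4)*(l^2 - 7*l + 12) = (l - 4)*(l + 4)*(l - 3)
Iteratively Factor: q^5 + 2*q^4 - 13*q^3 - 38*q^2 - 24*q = (q - 4)*(q^4 + 6*q^3 + 11*q^2 + 6*q) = (q - 4)*(q + 3)*(q^3 + 3*q^2 + 2*q) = (q - 4)*(q + 2)*(q + 3)*(q^2 + q) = q*(q - 4)*(q + 2)*(q + 3)*(q + 1)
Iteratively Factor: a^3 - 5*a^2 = (a)*(a^2 - 5*a) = a*(a - 5)*(a)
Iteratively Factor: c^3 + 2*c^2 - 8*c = (c - 2)*(c^2 + 4*c) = c*(c - 2)*(c + 4)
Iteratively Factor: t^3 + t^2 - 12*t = (t - 3)*(t^2 + 4*t) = t*(t - 3)*(t + 4)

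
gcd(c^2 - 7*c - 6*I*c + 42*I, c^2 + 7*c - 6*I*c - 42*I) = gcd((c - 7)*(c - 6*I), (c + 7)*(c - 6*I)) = c - 6*I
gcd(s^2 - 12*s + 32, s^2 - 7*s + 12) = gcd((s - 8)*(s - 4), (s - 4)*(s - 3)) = s - 4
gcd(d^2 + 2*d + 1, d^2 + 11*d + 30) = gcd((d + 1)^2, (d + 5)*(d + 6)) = 1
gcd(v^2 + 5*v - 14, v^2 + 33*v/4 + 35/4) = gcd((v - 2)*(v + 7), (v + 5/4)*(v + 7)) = v + 7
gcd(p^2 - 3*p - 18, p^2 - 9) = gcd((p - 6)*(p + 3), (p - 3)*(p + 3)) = p + 3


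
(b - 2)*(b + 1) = b^2 - b - 2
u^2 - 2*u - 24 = (u - 6)*(u + 4)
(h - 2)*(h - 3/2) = h^2 - 7*h/2 + 3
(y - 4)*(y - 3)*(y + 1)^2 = y^4 - 5*y^3 - y^2 + 17*y + 12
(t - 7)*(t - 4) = t^2 - 11*t + 28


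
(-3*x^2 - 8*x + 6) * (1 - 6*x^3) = 18*x^5 + 48*x^4 - 36*x^3 - 3*x^2 - 8*x + 6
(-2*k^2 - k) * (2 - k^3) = 2*k^5 + k^4 - 4*k^2 - 2*k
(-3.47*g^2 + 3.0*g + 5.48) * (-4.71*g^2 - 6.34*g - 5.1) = 16.3437*g^4 + 7.8698*g^3 - 27.1338*g^2 - 50.0432*g - 27.948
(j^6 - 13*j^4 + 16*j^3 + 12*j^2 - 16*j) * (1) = j^6 - 13*j^4 + 16*j^3 + 12*j^2 - 16*j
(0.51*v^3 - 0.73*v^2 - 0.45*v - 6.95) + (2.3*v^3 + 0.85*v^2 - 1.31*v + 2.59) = 2.81*v^3 + 0.12*v^2 - 1.76*v - 4.36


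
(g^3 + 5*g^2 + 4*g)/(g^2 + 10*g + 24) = g*(g + 1)/(g + 6)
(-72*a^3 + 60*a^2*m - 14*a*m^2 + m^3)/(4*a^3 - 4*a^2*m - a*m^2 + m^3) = (-36*a^2 + 12*a*m - m^2)/(2*a^2 - a*m - m^2)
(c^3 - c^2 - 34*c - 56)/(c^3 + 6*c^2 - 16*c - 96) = (c^2 - 5*c - 14)/(c^2 + 2*c - 24)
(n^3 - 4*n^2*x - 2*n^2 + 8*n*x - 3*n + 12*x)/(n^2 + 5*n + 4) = (n^2 - 4*n*x - 3*n + 12*x)/(n + 4)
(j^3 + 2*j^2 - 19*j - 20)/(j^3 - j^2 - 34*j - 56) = (-j^3 - 2*j^2 + 19*j + 20)/(-j^3 + j^2 + 34*j + 56)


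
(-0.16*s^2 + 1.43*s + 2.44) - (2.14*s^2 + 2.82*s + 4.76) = -2.3*s^2 - 1.39*s - 2.32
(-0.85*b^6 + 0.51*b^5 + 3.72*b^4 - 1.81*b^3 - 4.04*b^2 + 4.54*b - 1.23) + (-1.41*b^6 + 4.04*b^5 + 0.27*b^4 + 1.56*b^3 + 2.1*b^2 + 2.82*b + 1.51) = -2.26*b^6 + 4.55*b^5 + 3.99*b^4 - 0.25*b^3 - 1.94*b^2 + 7.36*b + 0.28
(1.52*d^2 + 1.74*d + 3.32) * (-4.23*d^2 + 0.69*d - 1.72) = -6.4296*d^4 - 6.3114*d^3 - 15.4574*d^2 - 0.702*d - 5.7104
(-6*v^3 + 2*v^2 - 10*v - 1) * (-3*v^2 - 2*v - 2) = 18*v^5 + 6*v^4 + 38*v^3 + 19*v^2 + 22*v + 2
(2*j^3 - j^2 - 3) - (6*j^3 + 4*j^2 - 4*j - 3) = -4*j^3 - 5*j^2 + 4*j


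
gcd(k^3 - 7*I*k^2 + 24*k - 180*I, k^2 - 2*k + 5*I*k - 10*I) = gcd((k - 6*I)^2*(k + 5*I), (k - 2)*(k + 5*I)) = k + 5*I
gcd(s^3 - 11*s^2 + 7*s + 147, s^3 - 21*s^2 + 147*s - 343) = s^2 - 14*s + 49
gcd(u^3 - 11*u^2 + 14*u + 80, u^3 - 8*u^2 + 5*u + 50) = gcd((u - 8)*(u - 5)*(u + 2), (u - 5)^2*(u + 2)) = u^2 - 3*u - 10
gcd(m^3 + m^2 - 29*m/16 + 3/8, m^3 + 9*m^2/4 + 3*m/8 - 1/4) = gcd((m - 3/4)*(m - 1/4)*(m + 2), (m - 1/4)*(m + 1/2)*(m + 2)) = m^2 + 7*m/4 - 1/2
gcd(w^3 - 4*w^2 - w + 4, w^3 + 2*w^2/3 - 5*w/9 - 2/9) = w + 1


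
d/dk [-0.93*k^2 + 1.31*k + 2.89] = 1.31 - 1.86*k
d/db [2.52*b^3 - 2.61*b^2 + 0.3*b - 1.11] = 7.56*b^2 - 5.22*b + 0.3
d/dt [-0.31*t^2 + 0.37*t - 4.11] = 0.37 - 0.62*t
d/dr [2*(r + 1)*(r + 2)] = 4*r + 6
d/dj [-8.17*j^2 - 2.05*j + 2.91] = -16.34*j - 2.05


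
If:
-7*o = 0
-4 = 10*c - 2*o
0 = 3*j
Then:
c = -2/5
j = 0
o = 0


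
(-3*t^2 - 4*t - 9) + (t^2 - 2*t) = -2*t^2 - 6*t - 9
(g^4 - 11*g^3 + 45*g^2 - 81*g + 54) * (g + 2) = g^5 - 9*g^4 + 23*g^3 + 9*g^2 - 108*g + 108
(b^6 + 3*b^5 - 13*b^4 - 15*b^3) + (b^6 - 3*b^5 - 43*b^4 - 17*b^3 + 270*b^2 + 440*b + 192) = 2*b^6 - 56*b^4 - 32*b^3 + 270*b^2 + 440*b + 192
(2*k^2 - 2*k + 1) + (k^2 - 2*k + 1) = 3*k^2 - 4*k + 2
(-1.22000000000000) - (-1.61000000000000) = 0.390000000000000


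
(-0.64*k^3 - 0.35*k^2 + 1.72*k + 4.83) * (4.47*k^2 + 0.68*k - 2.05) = -2.8608*k^5 - 1.9997*k^4 + 8.7624*k^3 + 23.4772*k^2 - 0.2416*k - 9.9015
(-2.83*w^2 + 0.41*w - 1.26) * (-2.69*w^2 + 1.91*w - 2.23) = 7.6127*w^4 - 6.5082*w^3 + 10.4834*w^2 - 3.3209*w + 2.8098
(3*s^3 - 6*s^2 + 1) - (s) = 3*s^3 - 6*s^2 - s + 1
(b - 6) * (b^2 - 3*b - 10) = b^3 - 9*b^2 + 8*b + 60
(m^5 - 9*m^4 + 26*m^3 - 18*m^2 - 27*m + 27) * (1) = m^5 - 9*m^4 + 26*m^3 - 18*m^2 - 27*m + 27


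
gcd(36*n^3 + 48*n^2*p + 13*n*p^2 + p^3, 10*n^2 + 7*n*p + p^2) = 1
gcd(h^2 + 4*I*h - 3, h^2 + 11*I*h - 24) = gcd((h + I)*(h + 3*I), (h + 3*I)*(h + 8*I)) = h + 3*I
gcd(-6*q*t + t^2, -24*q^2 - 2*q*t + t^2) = 6*q - t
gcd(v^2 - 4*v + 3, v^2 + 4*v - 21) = v - 3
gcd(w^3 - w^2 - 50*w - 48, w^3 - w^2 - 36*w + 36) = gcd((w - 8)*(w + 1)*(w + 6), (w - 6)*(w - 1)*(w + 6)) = w + 6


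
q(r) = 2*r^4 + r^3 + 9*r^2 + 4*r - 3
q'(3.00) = 301.00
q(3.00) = 279.00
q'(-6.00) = -1724.00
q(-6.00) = 2673.00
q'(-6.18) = -1880.90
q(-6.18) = 2997.30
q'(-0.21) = 0.28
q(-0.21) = -3.45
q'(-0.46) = -4.42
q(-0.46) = -2.94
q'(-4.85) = -925.41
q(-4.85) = 1181.83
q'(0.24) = 8.60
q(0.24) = -1.50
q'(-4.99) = -1005.13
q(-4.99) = 1316.92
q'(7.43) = 3584.73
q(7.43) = 7028.90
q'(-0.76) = -11.46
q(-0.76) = -0.61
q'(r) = 8*r^3 + 3*r^2 + 18*r + 4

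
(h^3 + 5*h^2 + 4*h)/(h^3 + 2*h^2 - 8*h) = (h + 1)/(h - 2)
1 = 1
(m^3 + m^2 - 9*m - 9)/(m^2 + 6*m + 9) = (m^2 - 2*m - 3)/(m + 3)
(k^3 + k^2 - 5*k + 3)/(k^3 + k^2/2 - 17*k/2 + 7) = 2*(k^2 + 2*k - 3)/(2*k^2 + 3*k - 14)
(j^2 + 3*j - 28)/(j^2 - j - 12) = (j + 7)/(j + 3)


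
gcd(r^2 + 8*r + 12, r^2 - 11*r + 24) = 1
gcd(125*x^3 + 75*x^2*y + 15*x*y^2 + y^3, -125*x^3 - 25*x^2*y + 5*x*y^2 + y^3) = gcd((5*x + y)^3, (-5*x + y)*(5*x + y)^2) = 25*x^2 + 10*x*y + y^2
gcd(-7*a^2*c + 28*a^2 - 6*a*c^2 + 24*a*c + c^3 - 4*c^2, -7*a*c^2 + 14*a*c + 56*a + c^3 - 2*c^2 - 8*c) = 7*a*c - 28*a - c^2 + 4*c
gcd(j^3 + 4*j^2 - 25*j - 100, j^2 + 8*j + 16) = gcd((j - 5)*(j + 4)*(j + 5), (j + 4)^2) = j + 4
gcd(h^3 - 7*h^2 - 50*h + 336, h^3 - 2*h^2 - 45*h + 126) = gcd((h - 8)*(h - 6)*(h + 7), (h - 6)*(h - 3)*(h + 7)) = h^2 + h - 42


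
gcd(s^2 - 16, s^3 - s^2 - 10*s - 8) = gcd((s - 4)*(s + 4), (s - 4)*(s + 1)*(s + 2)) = s - 4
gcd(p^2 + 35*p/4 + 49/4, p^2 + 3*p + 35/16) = p + 7/4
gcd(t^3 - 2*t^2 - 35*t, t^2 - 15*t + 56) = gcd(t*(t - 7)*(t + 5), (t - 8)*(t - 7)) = t - 7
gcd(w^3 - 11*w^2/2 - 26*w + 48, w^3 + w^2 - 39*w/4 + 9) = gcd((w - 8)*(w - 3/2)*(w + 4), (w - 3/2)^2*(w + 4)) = w^2 + 5*w/2 - 6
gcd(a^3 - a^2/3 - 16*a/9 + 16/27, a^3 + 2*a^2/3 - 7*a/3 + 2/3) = a - 1/3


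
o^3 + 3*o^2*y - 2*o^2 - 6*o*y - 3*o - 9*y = (o - 3)*(o + 1)*(o + 3*y)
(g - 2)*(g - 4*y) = g^2 - 4*g*y - 2*g + 8*y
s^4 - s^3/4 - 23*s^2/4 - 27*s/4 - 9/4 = (s - 3)*(s + 3/4)*(s + 1)^2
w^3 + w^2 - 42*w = w*(w - 6)*(w + 7)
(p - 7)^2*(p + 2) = p^3 - 12*p^2 + 21*p + 98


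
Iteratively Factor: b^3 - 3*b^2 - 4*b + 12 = (b + 2)*(b^2 - 5*b + 6) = (b - 3)*(b + 2)*(b - 2)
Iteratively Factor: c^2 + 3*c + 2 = (c + 1)*(c + 2)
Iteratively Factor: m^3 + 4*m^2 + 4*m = (m)*(m^2 + 4*m + 4) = m*(m + 2)*(m + 2)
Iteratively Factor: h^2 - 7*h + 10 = (h - 5)*(h - 2)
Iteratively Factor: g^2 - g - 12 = (g - 4)*(g + 3)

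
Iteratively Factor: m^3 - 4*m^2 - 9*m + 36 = (m - 3)*(m^2 - m - 12) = (m - 4)*(m - 3)*(m + 3)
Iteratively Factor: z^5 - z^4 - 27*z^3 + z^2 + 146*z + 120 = (z - 3)*(z^4 + 2*z^3 - 21*z^2 - 62*z - 40) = (z - 3)*(z + 1)*(z^3 + z^2 - 22*z - 40) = (z - 5)*(z - 3)*(z + 1)*(z^2 + 6*z + 8) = (z - 5)*(z - 3)*(z + 1)*(z + 4)*(z + 2)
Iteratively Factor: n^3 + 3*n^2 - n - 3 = (n + 1)*(n^2 + 2*n - 3) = (n - 1)*(n + 1)*(n + 3)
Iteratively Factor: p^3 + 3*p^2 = (p)*(p^2 + 3*p) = p^2*(p + 3)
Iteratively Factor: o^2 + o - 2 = (o - 1)*(o + 2)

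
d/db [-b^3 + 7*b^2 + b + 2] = -3*b^2 + 14*b + 1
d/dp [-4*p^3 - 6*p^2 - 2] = 12*p*(-p - 1)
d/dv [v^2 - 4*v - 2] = 2*v - 4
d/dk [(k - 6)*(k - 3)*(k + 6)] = 3*k^2 - 6*k - 36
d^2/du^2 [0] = 0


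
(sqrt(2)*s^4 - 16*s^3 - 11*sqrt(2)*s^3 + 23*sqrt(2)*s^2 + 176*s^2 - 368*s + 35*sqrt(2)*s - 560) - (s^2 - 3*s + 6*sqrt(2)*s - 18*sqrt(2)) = sqrt(2)*s^4 - 16*s^3 - 11*sqrt(2)*s^3 + 23*sqrt(2)*s^2 + 175*s^2 - 365*s + 29*sqrt(2)*s - 560 + 18*sqrt(2)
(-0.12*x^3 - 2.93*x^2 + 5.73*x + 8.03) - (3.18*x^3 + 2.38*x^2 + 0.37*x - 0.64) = -3.3*x^3 - 5.31*x^2 + 5.36*x + 8.67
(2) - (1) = 1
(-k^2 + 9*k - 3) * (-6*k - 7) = 6*k^3 - 47*k^2 - 45*k + 21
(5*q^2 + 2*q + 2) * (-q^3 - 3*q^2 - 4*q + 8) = -5*q^5 - 17*q^4 - 28*q^3 + 26*q^2 + 8*q + 16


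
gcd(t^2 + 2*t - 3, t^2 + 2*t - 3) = t^2 + 2*t - 3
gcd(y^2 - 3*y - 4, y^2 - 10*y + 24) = y - 4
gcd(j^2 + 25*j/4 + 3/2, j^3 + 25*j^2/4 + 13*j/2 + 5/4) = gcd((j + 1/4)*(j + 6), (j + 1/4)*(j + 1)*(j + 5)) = j + 1/4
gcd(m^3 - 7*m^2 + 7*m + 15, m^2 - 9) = m - 3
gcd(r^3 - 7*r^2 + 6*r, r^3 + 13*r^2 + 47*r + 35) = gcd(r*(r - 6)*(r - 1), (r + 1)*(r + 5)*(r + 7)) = 1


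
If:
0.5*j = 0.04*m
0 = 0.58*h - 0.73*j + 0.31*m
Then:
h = -0.433793103448276*m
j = 0.08*m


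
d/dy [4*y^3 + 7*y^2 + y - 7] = 12*y^2 + 14*y + 1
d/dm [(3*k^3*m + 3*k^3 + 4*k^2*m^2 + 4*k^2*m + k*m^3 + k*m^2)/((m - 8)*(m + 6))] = k*(-3*k^2*m^2 - 6*k^2*m - 138*k^2 - 12*k*m^2 - 384*k*m - 192*k + m^4 - 4*m^3 - 146*m^2 - 96*m)/(m^4 - 4*m^3 - 92*m^2 + 192*m + 2304)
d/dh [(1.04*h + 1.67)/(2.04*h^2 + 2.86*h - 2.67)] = (2.1216*h^2 + 2.9744*h - (1.04*h + 1.67)*(4.08*h + 2.86) - 2.7768)/(2.04*h^2 + 2.86*h - 2.67)^2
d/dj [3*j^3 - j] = 9*j^2 - 1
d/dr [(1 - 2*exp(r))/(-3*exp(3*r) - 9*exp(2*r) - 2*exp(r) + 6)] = (-12*exp(3*r) - 9*exp(2*r) + 18*exp(r) - 10)*exp(r)/(9*exp(6*r) + 54*exp(5*r) + 93*exp(4*r) - 104*exp(2*r) - 24*exp(r) + 36)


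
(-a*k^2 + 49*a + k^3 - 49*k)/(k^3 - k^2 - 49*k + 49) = (-a + k)/(k - 1)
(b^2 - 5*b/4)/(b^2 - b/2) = (4*b - 5)/(2*(2*b - 1))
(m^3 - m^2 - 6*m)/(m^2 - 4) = m*(m - 3)/(m - 2)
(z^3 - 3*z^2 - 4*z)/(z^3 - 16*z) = (z + 1)/(z + 4)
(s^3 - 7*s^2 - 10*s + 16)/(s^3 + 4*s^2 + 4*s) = (s^2 - 9*s + 8)/(s*(s + 2))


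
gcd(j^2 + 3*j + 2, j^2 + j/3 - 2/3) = j + 1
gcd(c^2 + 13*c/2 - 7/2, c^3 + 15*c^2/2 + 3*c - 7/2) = c^2 + 13*c/2 - 7/2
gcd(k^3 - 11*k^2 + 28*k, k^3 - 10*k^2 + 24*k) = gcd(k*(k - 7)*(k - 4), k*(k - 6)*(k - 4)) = k^2 - 4*k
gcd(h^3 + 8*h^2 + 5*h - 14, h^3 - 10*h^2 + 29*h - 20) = h - 1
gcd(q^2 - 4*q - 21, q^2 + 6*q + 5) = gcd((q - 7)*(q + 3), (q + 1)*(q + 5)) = 1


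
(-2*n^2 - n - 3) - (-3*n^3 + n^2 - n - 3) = 3*n^3 - 3*n^2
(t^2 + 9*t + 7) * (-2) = -2*t^2 - 18*t - 14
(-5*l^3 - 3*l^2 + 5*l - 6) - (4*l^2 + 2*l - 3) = -5*l^3 - 7*l^2 + 3*l - 3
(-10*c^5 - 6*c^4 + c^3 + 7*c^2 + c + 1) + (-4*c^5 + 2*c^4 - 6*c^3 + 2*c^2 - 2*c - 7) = -14*c^5 - 4*c^4 - 5*c^3 + 9*c^2 - c - 6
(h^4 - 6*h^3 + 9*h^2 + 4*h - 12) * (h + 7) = h^5 + h^4 - 33*h^3 + 67*h^2 + 16*h - 84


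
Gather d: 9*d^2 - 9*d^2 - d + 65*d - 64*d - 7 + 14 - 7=0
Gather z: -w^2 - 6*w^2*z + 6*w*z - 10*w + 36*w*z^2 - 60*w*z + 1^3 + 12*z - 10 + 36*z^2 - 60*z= -w^2 - 10*w + z^2*(36*w + 36) + z*(-6*w^2 - 54*w - 48) - 9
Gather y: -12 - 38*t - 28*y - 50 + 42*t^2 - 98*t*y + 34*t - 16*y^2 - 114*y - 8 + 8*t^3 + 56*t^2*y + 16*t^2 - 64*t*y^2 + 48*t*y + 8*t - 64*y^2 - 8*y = 8*t^3 + 58*t^2 + 4*t + y^2*(-64*t - 80) + y*(56*t^2 - 50*t - 150) - 70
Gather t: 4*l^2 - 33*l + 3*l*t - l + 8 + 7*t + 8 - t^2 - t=4*l^2 - 34*l - t^2 + t*(3*l + 6) + 16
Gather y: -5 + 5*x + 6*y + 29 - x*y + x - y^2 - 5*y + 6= 6*x - y^2 + y*(1 - x) + 30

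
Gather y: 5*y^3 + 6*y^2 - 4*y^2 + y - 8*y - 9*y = 5*y^3 + 2*y^2 - 16*y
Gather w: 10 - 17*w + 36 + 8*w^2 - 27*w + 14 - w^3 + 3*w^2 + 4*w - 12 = -w^3 + 11*w^2 - 40*w + 48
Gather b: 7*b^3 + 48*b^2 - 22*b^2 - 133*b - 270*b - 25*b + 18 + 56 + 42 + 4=7*b^3 + 26*b^2 - 428*b + 120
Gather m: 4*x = 4*x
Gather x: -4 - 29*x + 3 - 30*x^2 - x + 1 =-30*x^2 - 30*x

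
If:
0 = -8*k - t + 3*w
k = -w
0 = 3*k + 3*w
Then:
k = -w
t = 11*w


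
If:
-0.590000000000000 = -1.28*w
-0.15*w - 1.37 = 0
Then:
No Solution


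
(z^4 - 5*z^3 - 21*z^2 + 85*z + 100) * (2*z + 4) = 2*z^5 - 6*z^4 - 62*z^3 + 86*z^2 + 540*z + 400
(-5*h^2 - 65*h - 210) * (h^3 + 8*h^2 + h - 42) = -5*h^5 - 105*h^4 - 735*h^3 - 1535*h^2 + 2520*h + 8820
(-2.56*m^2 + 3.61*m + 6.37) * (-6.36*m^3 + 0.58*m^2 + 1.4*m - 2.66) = 16.2816*m^5 - 24.4444*m^4 - 42.0034*m^3 + 15.5582*m^2 - 0.684600000000001*m - 16.9442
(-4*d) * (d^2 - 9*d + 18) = -4*d^3 + 36*d^2 - 72*d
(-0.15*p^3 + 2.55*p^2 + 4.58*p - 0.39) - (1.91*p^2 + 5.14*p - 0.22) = -0.15*p^3 + 0.64*p^2 - 0.56*p - 0.17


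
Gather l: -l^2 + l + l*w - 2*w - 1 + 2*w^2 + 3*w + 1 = -l^2 + l*(w + 1) + 2*w^2 + w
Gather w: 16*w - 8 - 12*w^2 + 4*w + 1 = -12*w^2 + 20*w - 7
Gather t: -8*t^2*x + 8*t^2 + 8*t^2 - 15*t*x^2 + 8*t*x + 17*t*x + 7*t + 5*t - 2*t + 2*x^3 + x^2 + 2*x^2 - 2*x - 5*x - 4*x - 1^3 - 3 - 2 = t^2*(16 - 8*x) + t*(-15*x^2 + 25*x + 10) + 2*x^3 + 3*x^2 - 11*x - 6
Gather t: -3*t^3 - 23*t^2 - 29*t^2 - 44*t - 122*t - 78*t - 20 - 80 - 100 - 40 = -3*t^3 - 52*t^2 - 244*t - 240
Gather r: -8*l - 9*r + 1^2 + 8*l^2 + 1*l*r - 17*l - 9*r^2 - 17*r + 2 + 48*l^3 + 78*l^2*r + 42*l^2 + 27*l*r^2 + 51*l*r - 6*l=48*l^3 + 50*l^2 - 31*l + r^2*(27*l - 9) + r*(78*l^2 + 52*l - 26) + 3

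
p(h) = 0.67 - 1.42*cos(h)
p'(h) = 1.42*sin(h)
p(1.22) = 0.18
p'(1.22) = 1.33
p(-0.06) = -0.75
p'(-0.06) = -0.09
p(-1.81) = 1.01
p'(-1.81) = -1.38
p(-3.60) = 1.94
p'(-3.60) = 0.63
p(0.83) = -0.29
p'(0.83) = 1.05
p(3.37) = 2.05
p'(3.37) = -0.32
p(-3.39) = 2.05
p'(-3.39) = 0.35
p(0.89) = -0.22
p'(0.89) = 1.10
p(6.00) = -0.69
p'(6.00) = -0.40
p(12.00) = -0.53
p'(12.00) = -0.76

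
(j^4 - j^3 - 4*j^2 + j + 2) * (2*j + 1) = 2*j^5 - j^4 - 9*j^3 - 2*j^2 + 5*j + 2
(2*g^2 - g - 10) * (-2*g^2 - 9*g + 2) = -4*g^4 - 16*g^3 + 33*g^2 + 88*g - 20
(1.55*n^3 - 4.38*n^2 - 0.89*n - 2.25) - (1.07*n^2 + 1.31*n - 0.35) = 1.55*n^3 - 5.45*n^2 - 2.2*n - 1.9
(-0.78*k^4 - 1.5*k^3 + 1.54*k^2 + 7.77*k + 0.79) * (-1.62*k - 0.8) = 1.2636*k^5 + 3.054*k^4 - 1.2948*k^3 - 13.8194*k^2 - 7.4958*k - 0.632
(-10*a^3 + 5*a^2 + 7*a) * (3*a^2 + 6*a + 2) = -30*a^5 - 45*a^4 + 31*a^3 + 52*a^2 + 14*a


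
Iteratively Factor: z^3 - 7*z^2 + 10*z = (z - 5)*(z^2 - 2*z) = z*(z - 5)*(z - 2)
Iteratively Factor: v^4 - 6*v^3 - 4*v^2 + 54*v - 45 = (v + 3)*(v^3 - 9*v^2 + 23*v - 15) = (v - 3)*(v + 3)*(v^2 - 6*v + 5) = (v - 3)*(v - 1)*(v + 3)*(v - 5)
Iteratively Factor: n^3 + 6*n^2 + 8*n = (n + 4)*(n^2 + 2*n) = (n + 2)*(n + 4)*(n)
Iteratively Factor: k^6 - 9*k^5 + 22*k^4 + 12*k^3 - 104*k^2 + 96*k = (k - 2)*(k^5 - 7*k^4 + 8*k^3 + 28*k^2 - 48*k) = (k - 3)*(k - 2)*(k^4 - 4*k^3 - 4*k^2 + 16*k) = (k - 3)*(k - 2)*(k + 2)*(k^3 - 6*k^2 + 8*k) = (k - 4)*(k - 3)*(k - 2)*(k + 2)*(k^2 - 2*k) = k*(k - 4)*(k - 3)*(k - 2)*(k + 2)*(k - 2)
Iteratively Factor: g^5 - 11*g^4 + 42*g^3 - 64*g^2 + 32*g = (g - 2)*(g^4 - 9*g^3 + 24*g^2 - 16*g) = (g - 4)*(g - 2)*(g^3 - 5*g^2 + 4*g) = (g - 4)*(g - 2)*(g - 1)*(g^2 - 4*g) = g*(g - 4)*(g - 2)*(g - 1)*(g - 4)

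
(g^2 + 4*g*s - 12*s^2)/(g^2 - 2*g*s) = (g + 6*s)/g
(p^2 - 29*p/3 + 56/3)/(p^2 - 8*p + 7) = (p - 8/3)/(p - 1)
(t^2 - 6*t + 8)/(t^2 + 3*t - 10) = (t - 4)/(t + 5)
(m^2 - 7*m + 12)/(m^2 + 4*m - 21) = (m - 4)/(m + 7)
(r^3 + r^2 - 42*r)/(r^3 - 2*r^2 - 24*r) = (r + 7)/(r + 4)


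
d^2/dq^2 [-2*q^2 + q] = -4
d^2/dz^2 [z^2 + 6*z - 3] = 2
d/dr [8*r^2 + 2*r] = 16*r + 2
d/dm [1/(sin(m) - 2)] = -cos(m)/(sin(m) - 2)^2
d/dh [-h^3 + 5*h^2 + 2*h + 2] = -3*h^2 + 10*h + 2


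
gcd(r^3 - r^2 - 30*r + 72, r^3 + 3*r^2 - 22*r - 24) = r^2 + 2*r - 24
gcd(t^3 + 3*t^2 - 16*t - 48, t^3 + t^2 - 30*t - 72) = t^2 + 7*t + 12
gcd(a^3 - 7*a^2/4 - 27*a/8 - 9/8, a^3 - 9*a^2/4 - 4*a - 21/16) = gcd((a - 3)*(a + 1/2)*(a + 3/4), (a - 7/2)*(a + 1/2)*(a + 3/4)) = a^2 + 5*a/4 + 3/8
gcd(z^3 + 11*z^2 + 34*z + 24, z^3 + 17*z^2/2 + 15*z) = z + 6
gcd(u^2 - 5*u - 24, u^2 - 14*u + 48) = u - 8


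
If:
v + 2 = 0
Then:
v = -2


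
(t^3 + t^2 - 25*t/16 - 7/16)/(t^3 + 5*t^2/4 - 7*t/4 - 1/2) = (t + 7/4)/(t + 2)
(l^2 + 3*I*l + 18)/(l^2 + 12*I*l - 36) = (l - 3*I)/(l + 6*I)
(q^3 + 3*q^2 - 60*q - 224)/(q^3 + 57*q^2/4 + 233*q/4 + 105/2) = 4*(q^2 - 4*q - 32)/(4*q^2 + 29*q + 30)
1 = 1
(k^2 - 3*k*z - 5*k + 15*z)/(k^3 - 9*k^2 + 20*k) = (k - 3*z)/(k*(k - 4))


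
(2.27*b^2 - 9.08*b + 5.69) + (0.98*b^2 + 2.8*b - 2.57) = 3.25*b^2 - 6.28*b + 3.12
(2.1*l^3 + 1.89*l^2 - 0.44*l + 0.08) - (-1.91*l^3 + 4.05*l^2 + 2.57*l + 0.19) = 4.01*l^3 - 2.16*l^2 - 3.01*l - 0.11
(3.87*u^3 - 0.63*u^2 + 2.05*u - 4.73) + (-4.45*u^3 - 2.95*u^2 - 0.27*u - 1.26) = -0.58*u^3 - 3.58*u^2 + 1.78*u - 5.99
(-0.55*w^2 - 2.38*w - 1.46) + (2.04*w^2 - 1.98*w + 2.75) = 1.49*w^2 - 4.36*w + 1.29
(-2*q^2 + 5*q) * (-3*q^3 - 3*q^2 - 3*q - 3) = 6*q^5 - 9*q^4 - 9*q^3 - 9*q^2 - 15*q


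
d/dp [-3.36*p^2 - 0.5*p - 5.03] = -6.72*p - 0.5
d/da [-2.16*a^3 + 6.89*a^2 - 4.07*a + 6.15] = -6.48*a^2 + 13.78*a - 4.07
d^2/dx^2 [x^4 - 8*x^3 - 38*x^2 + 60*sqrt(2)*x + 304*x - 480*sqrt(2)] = 12*x^2 - 48*x - 76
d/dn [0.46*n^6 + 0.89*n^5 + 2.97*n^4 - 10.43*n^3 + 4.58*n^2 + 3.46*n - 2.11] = 2.76*n^5 + 4.45*n^4 + 11.88*n^3 - 31.29*n^2 + 9.16*n + 3.46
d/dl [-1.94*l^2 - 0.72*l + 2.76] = -3.88*l - 0.72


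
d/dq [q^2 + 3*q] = 2*q + 3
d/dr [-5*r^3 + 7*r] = 7 - 15*r^2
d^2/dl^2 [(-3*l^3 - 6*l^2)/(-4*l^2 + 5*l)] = 390/(64*l^3 - 240*l^2 + 300*l - 125)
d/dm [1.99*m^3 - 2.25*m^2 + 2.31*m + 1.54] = 5.97*m^2 - 4.5*m + 2.31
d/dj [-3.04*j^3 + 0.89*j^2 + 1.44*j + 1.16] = -9.12*j^2 + 1.78*j + 1.44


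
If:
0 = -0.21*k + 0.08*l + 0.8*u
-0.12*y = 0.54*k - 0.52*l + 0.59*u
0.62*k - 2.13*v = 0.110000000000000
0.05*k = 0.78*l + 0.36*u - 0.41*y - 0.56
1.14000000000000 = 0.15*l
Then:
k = 4.11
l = 7.60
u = 0.32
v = 1.14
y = 12.87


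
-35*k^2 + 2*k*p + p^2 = (-5*k + p)*(7*k + p)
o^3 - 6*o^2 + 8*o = o*(o - 4)*(o - 2)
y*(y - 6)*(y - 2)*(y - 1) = y^4 - 9*y^3 + 20*y^2 - 12*y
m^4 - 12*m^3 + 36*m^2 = m^2*(m - 6)^2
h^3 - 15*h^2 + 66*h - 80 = (h - 8)*(h - 5)*(h - 2)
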